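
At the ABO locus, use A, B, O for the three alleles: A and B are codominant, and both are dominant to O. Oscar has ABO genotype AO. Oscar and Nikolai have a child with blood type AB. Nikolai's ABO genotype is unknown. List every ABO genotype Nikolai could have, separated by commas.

For each candidate genotype of Nikolai, check whether crossing it with AO can produce every observed child phenotype.
  AA → possible child types {A} ✗
  AB → possible child types {A, B, AB} ✓
  AO → possible child types {O, A} ✗
  BB → possible child types {B, AB} ✓
  BO → possible child types {O, A, B, AB} ✓
  OO → possible child types {O, A} ✗

AB, BB, BO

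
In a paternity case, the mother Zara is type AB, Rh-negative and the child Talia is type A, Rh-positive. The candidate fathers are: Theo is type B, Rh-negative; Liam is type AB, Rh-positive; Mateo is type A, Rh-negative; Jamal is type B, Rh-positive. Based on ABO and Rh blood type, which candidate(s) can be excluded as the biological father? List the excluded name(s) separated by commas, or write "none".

Theo, Mateo

A candidate is excluded only if no genotype consistent with his phenotype could produce a type A, Rh-positive child with a type AB, Rh-negative mother.
Theo (type B, Rh-): no genotype consistent with that phenotype can produce a type-A Rh+ child with a type-AB mother.
Mateo (type A, Rh-): no genotype consistent with that phenotype can produce a type-A Rh+ child with a type-AB mother.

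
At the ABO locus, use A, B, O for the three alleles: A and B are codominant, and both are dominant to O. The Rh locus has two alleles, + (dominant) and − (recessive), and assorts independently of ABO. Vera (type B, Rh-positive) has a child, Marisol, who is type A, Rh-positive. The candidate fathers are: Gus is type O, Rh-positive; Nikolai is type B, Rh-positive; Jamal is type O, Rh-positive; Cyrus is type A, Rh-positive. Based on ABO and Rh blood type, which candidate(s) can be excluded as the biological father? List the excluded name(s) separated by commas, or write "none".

Gus, Nikolai, Jamal

A candidate is excluded only if no genotype consistent with his phenotype could produce a type A, Rh-positive child with a type B, Rh-positive mother.
Gus (type O, Rh+): no genotype consistent with that phenotype can produce a type-A Rh+ child with a type-B mother.
Nikolai (type B, Rh+): no genotype consistent with that phenotype can produce a type-A Rh+ child with a type-B mother.
Jamal (type O, Rh+): no genotype consistent with that phenotype can produce a type-A Rh+ child with a type-B mother.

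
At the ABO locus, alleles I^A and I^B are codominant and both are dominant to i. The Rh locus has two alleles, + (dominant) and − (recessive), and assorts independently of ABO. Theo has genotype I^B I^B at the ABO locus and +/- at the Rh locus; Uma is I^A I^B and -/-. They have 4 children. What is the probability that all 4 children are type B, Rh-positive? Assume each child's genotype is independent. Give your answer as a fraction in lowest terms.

ABO cross I^B I^B × I^A I^B → 1/2 B, 1/2 AB.
Rh cross +/- × -/- → 1/2 Rh+, 1/2 Rh-; so P(type B, Rh-positive) = 1/2 × 1/2 = 1/4 per child.
All 4 independent: (1/4)^4 = 1/256.

1/256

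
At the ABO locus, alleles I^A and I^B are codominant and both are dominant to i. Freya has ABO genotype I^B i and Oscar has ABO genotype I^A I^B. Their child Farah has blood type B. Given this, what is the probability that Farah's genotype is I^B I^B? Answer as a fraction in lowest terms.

1/2

Cross I^B i × I^A I^B → 1/4 I^A I^B, 1/4 I^A i, 1/4 I^B I^B, 1/4 I^B i.
Type-B genotypes among offspring: I^B I^B (1/4), I^B i (1/4); total 1/2.
P(I^B I^B | type B) = (1/4) / (1/2) = 1/2.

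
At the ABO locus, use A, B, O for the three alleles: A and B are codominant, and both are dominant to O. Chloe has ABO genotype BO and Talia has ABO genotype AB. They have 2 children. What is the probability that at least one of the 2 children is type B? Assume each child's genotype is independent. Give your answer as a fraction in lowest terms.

ABO cross BO × AB → 1/4 A, 1/2 B, 1/4 AB.
So P(type B) = 1/2 per child.
P(none) = (1/2)^2 = 1/4; P(at least one) = 1 − 1/4 = 3/4.

3/4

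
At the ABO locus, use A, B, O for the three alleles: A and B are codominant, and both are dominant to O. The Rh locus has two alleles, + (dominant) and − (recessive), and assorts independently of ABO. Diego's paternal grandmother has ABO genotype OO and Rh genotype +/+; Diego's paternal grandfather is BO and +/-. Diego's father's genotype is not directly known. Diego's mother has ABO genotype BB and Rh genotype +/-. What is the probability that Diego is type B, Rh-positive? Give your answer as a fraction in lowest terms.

Diego's father's ABO genotype from OO × BO: 1/2 BO, 1/2 OO.
Crossing each possibility with the mother BB and summing P(type B): 1/2·1 + 1/2·1 = 1.
Similarly for Rh via the father's Rh distribution: P(Rh+) = 7/8.
Independent loci: 1 × 7/8 = 7/8.

7/8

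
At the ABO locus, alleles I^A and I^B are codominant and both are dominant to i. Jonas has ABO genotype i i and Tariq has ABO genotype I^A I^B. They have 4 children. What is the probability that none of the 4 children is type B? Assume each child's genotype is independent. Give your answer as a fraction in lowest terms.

1/16

ABO cross i i × I^A I^B → 1/2 A, 1/2 B.
So P(type B) = 1/2 per child.
P(not type B) = 1/2 for one child; (1/2)^4 = 1/16.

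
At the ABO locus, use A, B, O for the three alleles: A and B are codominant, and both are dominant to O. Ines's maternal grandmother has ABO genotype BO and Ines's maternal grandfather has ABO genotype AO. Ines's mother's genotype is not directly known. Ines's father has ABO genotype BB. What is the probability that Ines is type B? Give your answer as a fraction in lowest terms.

Ines's mother's ABO genotype from BO × AO: 1/4 AB, 1/4 AO, 1/4 BO, 1/4 OO.
Crossing each possibility with the father BB and summing P(type B): 1/4·1/2 + 1/4·1/2 + 1/4·1 + 1/4·1 = 3/4.

3/4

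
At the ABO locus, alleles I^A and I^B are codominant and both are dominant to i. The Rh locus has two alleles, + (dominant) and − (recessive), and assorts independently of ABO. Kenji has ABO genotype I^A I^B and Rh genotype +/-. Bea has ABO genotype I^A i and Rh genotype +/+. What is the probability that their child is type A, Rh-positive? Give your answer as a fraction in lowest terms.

ABO cross I^A I^B × I^A i → offspring phenotypes: 1/2 A, 1/4 B, 1/4 AB.
Rh cross +/- × +/+ → 1 Rh+.
Independent loci: P(type A, Rh-positive) = 1/2 × 1 = 1/2.

1/2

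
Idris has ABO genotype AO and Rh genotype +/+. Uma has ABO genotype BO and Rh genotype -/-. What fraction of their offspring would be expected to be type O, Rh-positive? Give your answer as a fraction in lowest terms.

1/4

ABO cross AO × BO → offspring phenotypes: 1/4 O, 1/4 A, 1/4 B, 1/4 AB.
Rh cross +/+ × -/- → 1 Rh+.
Independent loci: P(type O, Rh-positive) = 1/4 × 1 = 1/4.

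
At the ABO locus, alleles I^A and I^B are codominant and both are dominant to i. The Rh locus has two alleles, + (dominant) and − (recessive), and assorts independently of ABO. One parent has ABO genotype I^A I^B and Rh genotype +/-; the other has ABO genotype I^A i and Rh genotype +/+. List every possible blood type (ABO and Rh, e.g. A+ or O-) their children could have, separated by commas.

Gametes from I^A I^B × I^A i give offspring ABO genotypes I^A I^A, I^A I^B, I^A i, I^B i, i.e. phenotypes A, B, AB.
Rh cross +/- × +/+ → phenotypes Rh+.
Combining independently: A+, B+, AB+.

A+, B+, AB+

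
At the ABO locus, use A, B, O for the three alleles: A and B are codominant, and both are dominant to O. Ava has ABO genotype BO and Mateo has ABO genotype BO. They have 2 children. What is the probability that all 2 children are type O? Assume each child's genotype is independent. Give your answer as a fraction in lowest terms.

ABO cross BO × BO → 1/4 O, 3/4 B.
So P(type O) = 1/4 per child.
All 2 independent: (1/4)^2 = 1/16.

1/16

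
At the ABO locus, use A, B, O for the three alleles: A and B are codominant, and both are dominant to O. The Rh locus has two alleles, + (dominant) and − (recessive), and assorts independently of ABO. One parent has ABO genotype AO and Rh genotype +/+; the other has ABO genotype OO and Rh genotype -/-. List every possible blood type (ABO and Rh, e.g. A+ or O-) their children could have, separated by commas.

Gametes from AO × OO give offspring ABO genotypes AO, OO, i.e. phenotypes O, A.
Rh cross +/+ × -/- → phenotypes Rh+.
Combining independently: O+, A+.

O+, A+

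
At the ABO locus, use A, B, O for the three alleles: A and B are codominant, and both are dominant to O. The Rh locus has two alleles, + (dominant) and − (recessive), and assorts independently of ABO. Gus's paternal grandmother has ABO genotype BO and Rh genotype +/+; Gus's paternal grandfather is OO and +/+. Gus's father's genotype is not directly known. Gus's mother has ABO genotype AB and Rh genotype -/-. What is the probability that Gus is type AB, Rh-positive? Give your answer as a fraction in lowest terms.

1/8

Gus's father's ABO genotype from BO × OO: 1/2 BO, 1/2 OO.
Crossing each possibility with the mother AB and summing P(type AB): 1/2·1/4 + 1/2·0 = 1/8.
Similarly for Rh via the father's Rh distribution: P(Rh+) = 1.
Independent loci: 1/8 × 1 = 1/8.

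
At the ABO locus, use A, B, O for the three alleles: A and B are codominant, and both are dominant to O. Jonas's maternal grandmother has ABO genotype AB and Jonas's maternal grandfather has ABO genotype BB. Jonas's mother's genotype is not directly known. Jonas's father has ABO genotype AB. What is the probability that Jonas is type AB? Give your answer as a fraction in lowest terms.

1/2

Jonas's mother's ABO genotype from AB × BB: 1/2 AB, 1/2 BB.
Crossing each possibility with the father AB and summing P(type AB): 1/2·1/2 + 1/2·1/2 = 1/2.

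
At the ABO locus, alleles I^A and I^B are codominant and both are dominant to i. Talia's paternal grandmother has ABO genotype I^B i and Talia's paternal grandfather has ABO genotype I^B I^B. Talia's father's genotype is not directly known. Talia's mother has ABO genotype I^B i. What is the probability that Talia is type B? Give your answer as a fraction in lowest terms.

7/8

Talia's father's ABO genotype from I^B i × I^B I^B: 1/2 I^B I^B, 1/2 I^B i.
Crossing each possibility with the mother I^B i and summing P(type B): 1/2·1 + 1/2·3/4 = 7/8.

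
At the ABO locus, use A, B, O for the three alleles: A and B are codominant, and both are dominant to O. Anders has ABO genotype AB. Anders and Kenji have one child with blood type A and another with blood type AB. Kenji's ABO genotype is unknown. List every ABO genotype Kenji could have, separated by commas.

AA, AB, AO, BO

For each candidate genotype of Kenji, check whether crossing it with AB can produce every observed child phenotype.
  AA → possible child types {A, AB} ✓
  AB → possible child types {A, B, AB} ✓
  AO → possible child types {A, B, AB} ✓
  BB → possible child types {B, AB} ✗
  BO → possible child types {A, B, AB} ✓
  OO → possible child types {A, B} ✗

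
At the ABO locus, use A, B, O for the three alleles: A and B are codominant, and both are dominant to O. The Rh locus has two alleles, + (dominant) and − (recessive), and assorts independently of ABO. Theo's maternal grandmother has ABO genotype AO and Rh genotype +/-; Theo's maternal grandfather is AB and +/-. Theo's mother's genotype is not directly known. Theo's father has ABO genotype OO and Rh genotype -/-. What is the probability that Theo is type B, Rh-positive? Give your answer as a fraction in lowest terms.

1/8

Theo's mother's ABO genotype from AO × AB: 1/4 AA, 1/4 AB, 1/4 AO, 1/4 BO.
Crossing each possibility with the father OO and summing P(type B): 1/4·0 + 1/4·1/2 + 1/4·0 + 1/4·1/2 = 1/4.
Similarly for Rh via the mother's Rh distribution: P(Rh+) = 1/2.
Independent loci: 1/4 × 1/2 = 1/8.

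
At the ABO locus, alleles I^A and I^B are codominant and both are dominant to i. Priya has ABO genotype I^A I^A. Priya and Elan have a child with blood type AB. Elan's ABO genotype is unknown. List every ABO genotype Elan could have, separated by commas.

I^A I^B, I^B I^B, I^B i

For each candidate genotype of Elan, check whether crossing it with I^A I^A can produce every observed child phenotype.
  I^A I^A → possible child types {A} ✗
  I^A I^B → possible child types {A, AB} ✓
  I^A i → possible child types {A} ✗
  I^B I^B → possible child types {AB} ✓
  I^B i → possible child types {A, AB} ✓
  i i → possible child types {A} ✗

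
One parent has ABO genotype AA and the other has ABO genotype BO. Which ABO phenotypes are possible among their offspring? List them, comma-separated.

Gametes from AA × BO give offspring ABO genotypes AB, AO, i.e. phenotypes A, AB.

A, AB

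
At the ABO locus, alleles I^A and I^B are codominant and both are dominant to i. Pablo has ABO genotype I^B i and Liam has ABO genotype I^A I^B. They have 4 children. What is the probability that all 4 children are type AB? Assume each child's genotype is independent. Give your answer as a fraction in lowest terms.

1/256

ABO cross I^B i × I^A I^B → 1/4 A, 1/2 B, 1/4 AB.
So P(type AB) = 1/4 per child.
All 4 independent: (1/4)^4 = 1/256.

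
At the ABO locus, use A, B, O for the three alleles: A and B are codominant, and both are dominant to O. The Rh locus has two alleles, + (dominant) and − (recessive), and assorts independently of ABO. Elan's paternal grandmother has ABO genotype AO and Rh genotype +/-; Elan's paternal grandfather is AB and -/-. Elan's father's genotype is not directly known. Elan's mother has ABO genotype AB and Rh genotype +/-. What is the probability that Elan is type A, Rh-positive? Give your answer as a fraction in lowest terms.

Elan's father's ABO genotype from AO × AB: 1/4 AA, 1/4 AB, 1/4 AO, 1/4 BO.
Crossing each possibility with the mother AB and summing P(type A): 1/4·1/2 + 1/4·1/4 + 1/4·1/2 + 1/4·1/4 = 3/8.
Similarly for Rh via the father's Rh distribution: P(Rh+) = 5/8.
Independent loci: 3/8 × 5/8 = 15/64.

15/64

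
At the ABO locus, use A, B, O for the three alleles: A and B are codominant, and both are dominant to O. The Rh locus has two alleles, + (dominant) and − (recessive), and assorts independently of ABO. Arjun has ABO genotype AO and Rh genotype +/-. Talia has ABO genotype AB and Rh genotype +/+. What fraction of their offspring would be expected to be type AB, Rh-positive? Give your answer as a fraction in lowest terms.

ABO cross AO × AB → offspring phenotypes: 1/2 A, 1/4 B, 1/4 AB.
Rh cross +/- × +/+ → 1 Rh+.
Independent loci: P(type AB, Rh-positive) = 1/4 × 1 = 1/4.

1/4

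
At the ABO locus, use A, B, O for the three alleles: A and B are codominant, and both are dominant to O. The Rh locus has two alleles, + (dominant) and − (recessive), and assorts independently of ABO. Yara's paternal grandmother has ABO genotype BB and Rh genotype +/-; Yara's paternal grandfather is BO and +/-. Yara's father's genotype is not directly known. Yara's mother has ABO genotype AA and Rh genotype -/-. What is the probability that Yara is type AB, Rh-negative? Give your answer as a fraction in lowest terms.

Yara's father's ABO genotype from BB × BO: 1/2 BB, 1/2 BO.
Crossing each possibility with the mother AA and summing P(type AB): 1/2·1 + 1/2·1/2 = 3/4.
Similarly for Rh via the father's Rh distribution: P(Rh-) = 1/2.
Independent loci: 3/4 × 1/2 = 3/8.

3/8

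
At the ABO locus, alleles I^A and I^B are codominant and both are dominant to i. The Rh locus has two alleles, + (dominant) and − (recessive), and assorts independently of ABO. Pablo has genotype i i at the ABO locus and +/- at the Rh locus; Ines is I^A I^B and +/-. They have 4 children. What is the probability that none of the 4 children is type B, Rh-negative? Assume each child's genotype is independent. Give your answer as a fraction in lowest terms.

ABO cross i i × I^A I^B → 1/2 A, 1/2 B.
Rh cross +/- × +/- → 3/4 Rh+, 1/4 Rh-; so P(type B, Rh-negative) = 1/2 × 1/4 = 1/8 per child.
P(not type B, Rh-negative) = 7/8 for one child; (7/8)^4 = 2401/4096.

2401/4096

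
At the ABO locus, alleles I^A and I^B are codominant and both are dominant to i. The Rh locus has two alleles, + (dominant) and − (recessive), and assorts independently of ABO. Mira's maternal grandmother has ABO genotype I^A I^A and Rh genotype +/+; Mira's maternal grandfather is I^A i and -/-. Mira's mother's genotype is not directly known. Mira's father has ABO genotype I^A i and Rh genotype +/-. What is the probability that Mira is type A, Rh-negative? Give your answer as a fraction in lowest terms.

Mira's mother's ABO genotype from I^A I^A × I^A i: 1/2 I^A I^A, 1/2 I^A i.
Crossing each possibility with the father I^A i and summing P(type A): 1/2·1 + 1/2·3/4 = 7/8.
Similarly for Rh via the mother's Rh distribution: P(Rh-) = 1/4.
Independent loci: 7/8 × 1/4 = 7/32.

7/32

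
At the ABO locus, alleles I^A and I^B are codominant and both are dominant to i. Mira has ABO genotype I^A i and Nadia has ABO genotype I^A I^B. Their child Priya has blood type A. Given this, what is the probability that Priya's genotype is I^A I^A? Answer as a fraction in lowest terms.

Cross I^A i × I^A I^B → 1/4 I^A I^A, 1/4 I^A I^B, 1/4 I^A i, 1/4 I^B i.
Type-A genotypes among offspring: I^A I^A (1/4), I^A i (1/4); total 1/2.
P(I^A I^A | type A) = (1/4) / (1/2) = 1/2.

1/2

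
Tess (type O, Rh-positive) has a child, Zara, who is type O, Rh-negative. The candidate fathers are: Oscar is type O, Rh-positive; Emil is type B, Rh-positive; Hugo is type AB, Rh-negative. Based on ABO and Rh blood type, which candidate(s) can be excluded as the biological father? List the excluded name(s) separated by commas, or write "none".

A candidate is excluded only if no genotype consistent with his phenotype could produce a type O, Rh-negative child with a type O, Rh-positive mother.
Hugo (type AB, Rh-): no genotype consistent with that phenotype can produce a type-O Rh- child with a type-O mother.

Hugo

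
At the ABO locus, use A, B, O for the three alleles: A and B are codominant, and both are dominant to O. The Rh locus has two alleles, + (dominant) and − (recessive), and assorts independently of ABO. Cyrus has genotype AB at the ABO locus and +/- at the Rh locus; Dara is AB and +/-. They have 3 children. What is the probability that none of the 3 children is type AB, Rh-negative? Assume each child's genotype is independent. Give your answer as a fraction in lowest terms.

343/512

ABO cross AB × AB → 1/4 A, 1/4 B, 1/2 AB.
Rh cross +/- × +/- → 3/4 Rh+, 1/4 Rh-; so P(type AB, Rh-negative) = 1/2 × 1/4 = 1/8 per child.
P(not type AB, Rh-negative) = 7/8 for one child; (7/8)^3 = 343/512.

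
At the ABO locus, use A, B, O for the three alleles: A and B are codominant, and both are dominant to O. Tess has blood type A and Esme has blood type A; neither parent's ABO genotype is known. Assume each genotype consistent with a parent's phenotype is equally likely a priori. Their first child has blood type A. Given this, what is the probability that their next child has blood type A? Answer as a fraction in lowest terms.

19/20

Possible genotypes: Tess ∈ {AA, AO}; Esme ∈ {AA, AO}.
Weight each parental genotype pair by prior × P(type-A child):
  AA × AA: posterior weight 4/15; P(next child type A) = 1.
  AA × AO: posterior weight 4/15; P(next child type A) = 1.
  AO × AA: posterior weight 4/15; P(next child type A) = 1.
  AO × AO: posterior weight 1/5; P(next child type A) = 3/4.
Weighted sum = 19/20.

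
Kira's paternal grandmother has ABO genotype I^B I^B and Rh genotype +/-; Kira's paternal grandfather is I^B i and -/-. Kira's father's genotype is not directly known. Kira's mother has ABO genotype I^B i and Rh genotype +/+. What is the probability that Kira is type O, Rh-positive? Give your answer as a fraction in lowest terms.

1/8

Kira's father's ABO genotype from I^B I^B × I^B i: 1/2 I^B I^B, 1/2 I^B i.
Crossing each possibility with the mother I^B i and summing P(type O): 1/2·0 + 1/2·1/4 = 1/8.
Similarly for Rh via the father's Rh distribution: P(Rh+) = 1.
Independent loci: 1/8 × 1 = 1/8.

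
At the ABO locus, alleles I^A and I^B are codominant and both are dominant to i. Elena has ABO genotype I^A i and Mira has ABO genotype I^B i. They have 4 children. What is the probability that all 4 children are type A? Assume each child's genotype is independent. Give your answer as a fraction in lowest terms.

ABO cross I^A i × I^B i → 1/4 O, 1/4 A, 1/4 B, 1/4 AB.
So P(type A) = 1/4 per child.
All 4 independent: (1/4)^4 = 1/256.

1/256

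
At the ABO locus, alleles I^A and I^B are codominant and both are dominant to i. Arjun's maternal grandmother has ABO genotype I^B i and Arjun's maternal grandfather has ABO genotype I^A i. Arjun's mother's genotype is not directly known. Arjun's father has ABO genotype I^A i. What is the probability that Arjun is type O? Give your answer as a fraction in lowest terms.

Arjun's mother's ABO genotype from I^B i × I^A i: 1/4 I^A I^B, 1/4 I^A i, 1/4 I^B i, 1/4 i i.
Crossing each possibility with the father I^A i and summing P(type O): 1/4·0 + 1/4·1/4 + 1/4·1/4 + 1/4·1/2 = 1/4.

1/4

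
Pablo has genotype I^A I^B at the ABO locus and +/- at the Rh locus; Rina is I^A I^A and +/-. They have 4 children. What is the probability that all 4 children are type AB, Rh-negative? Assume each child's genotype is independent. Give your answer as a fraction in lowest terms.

1/4096

ABO cross I^A I^B × I^A I^A → 1/2 A, 1/2 AB.
Rh cross +/- × +/- → 3/4 Rh+, 1/4 Rh-; so P(type AB, Rh-negative) = 1/2 × 1/4 = 1/8 per child.
All 4 independent: (1/8)^4 = 1/4096.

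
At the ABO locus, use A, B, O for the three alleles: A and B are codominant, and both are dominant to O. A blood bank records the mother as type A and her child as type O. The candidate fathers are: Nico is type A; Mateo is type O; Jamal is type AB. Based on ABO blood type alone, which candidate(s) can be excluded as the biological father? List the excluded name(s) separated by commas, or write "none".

A candidate is excluded only if no genotype consistent with his phenotype could produce a type O child with a type A mother.
Jamal (type AB): no genotype consistent with that phenotype can produce a type-O child with a type-A mother.

Jamal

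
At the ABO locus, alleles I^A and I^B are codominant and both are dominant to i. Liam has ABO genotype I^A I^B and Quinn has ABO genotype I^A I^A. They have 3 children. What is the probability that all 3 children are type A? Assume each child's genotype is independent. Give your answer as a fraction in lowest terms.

1/8

ABO cross I^A I^B × I^A I^A → 1/2 A, 1/2 AB.
So P(type A) = 1/2 per child.
All 3 independent: (1/2)^3 = 1/8.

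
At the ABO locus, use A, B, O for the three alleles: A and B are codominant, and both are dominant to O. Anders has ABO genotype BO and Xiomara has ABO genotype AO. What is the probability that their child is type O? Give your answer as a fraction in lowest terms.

1/4

ABO cross BO × AO → offspring phenotypes: 1/4 O, 1/4 A, 1/4 B, 1/4 AB.
So P(type O) = 1/4.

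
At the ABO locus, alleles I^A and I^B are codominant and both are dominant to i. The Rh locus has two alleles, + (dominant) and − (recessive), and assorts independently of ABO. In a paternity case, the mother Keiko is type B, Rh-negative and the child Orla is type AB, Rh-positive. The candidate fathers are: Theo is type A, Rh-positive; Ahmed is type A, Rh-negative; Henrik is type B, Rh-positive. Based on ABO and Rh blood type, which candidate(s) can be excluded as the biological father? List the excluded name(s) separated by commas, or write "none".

A candidate is excluded only if no genotype consistent with his phenotype could produce a type AB, Rh-positive child with a type B, Rh-negative mother.
Ahmed (type A, Rh-): no genotype consistent with that phenotype can produce a type-AB Rh+ child with a type-B mother.
Henrik (type B, Rh+): no genotype consistent with that phenotype can produce a type-AB Rh+ child with a type-B mother.

Ahmed, Henrik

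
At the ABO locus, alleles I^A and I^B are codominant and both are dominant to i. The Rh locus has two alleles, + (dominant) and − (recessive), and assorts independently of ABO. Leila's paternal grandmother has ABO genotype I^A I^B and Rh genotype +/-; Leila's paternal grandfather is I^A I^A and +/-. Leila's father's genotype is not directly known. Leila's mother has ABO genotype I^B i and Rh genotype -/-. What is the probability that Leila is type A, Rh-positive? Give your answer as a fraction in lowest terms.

3/16

Leila's father's ABO genotype from I^A I^B × I^A I^A: 1/2 I^A I^A, 1/2 I^A I^B.
Crossing each possibility with the mother I^B i and summing P(type A): 1/2·1/2 + 1/2·1/4 = 3/8.
Similarly for Rh via the father's Rh distribution: P(Rh+) = 1/2.
Independent loci: 3/8 × 1/2 = 3/16.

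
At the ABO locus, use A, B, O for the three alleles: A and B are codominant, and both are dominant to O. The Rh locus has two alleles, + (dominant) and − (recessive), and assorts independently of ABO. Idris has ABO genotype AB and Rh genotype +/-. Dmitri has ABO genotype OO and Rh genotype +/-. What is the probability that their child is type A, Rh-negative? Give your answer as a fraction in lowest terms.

1/8

ABO cross AB × OO → offspring phenotypes: 1/2 A, 1/2 B.
Rh cross +/- × +/- → 3/4 Rh+, 1/4 Rh-.
Independent loci: P(type A, Rh-negative) = 1/2 × 1/4 = 1/8.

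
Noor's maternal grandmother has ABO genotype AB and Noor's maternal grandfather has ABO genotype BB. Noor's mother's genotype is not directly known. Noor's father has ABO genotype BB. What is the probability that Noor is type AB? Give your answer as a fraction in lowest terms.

Noor's mother's ABO genotype from AB × BB: 1/2 AB, 1/2 BB.
Crossing each possibility with the father BB and summing P(type AB): 1/2·1/2 + 1/2·0 = 1/4.

1/4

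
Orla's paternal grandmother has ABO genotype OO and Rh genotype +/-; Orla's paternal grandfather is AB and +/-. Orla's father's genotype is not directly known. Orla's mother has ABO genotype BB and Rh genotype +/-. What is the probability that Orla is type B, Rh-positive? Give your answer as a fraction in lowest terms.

Orla's father's ABO genotype from OO × AB: 1/2 AO, 1/2 BO.
Crossing each possibility with the mother BB and summing P(type B): 1/2·1/2 + 1/2·1 = 3/4.
Similarly for Rh via the father's Rh distribution: P(Rh+) = 3/4.
Independent loci: 3/4 × 3/4 = 9/16.

9/16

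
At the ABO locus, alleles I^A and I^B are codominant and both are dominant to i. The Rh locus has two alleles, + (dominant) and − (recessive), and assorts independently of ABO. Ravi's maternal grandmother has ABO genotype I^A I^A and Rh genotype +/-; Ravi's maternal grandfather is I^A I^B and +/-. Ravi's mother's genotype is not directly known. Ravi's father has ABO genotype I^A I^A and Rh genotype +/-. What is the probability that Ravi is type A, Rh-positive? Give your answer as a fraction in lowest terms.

Ravi's mother's ABO genotype from I^A I^A × I^A I^B: 1/2 I^A I^A, 1/2 I^A I^B.
Crossing each possibility with the father I^A I^A and summing P(type A): 1/2·1 + 1/2·1/2 = 3/4.
Similarly for Rh via the mother's Rh distribution: P(Rh+) = 3/4.
Independent loci: 3/4 × 3/4 = 9/16.

9/16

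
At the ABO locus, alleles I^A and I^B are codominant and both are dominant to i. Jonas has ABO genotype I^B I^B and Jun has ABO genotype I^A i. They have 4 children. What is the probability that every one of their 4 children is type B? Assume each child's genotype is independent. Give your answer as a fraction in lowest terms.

1/16

ABO cross I^B I^B × I^A i → 1/2 B, 1/2 AB.
So P(type B) = 1/2 per child.
All 4 independent: (1/2)^4 = 1/16.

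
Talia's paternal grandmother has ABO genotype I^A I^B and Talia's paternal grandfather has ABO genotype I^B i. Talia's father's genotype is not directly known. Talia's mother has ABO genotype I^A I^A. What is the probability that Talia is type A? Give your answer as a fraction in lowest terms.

1/2

Talia's father's ABO genotype from I^A I^B × I^B i: 1/4 I^A I^B, 1/4 I^A i, 1/4 I^B I^B, 1/4 I^B i.
Crossing each possibility with the mother I^A I^A and summing P(type A): 1/4·1/2 + 1/4·1 + 1/4·0 + 1/4·1/2 = 1/2.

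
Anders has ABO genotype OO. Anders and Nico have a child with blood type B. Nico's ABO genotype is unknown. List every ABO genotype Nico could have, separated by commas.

AB, BB, BO

For each candidate genotype of Nico, check whether crossing it with OO can produce every observed child phenotype.
  AA → possible child types {A} ✗
  AB → possible child types {A, B} ✓
  AO → possible child types {O, A} ✗
  BB → possible child types {B} ✓
  BO → possible child types {O, B} ✓
  OO → possible child types {O} ✗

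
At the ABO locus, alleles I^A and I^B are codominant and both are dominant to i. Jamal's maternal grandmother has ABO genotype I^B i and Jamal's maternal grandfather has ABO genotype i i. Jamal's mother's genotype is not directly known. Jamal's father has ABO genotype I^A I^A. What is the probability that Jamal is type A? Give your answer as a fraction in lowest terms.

Jamal's mother's ABO genotype from I^B i × i i: 1/2 I^B i, 1/2 i i.
Crossing each possibility with the father I^A I^A and summing P(type A): 1/2·1/2 + 1/2·1 = 3/4.

3/4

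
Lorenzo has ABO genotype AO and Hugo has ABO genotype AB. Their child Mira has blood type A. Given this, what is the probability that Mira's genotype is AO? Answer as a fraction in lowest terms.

1/2

Cross AO × AB → 1/4 AA, 1/4 AB, 1/4 AO, 1/4 BO.
Type-A genotypes among offspring: AA (1/4), AO (1/4); total 1/2.
P(AO | type A) = (1/4) / (1/2) = 1/2.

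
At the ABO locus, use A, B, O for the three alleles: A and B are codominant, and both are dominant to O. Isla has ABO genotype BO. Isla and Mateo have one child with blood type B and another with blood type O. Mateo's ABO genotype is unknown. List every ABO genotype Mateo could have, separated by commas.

For each candidate genotype of Mateo, check whether crossing it with BO can produce every observed child phenotype.
  AA → possible child types {A, AB} ✗
  AB → possible child types {A, B, AB} ✗
  AO → possible child types {O, A, B, AB} ✓
  BB → possible child types {B} ✗
  BO → possible child types {O, B} ✓
  OO → possible child types {O, B} ✓

AO, BO, OO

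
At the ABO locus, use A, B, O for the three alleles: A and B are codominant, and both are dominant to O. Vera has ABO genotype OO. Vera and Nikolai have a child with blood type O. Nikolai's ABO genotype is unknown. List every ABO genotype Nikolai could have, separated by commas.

For each candidate genotype of Nikolai, check whether crossing it with OO can produce every observed child phenotype.
  AA → possible child types {A} ✗
  AB → possible child types {A, B} ✗
  AO → possible child types {O, A} ✓
  BB → possible child types {B} ✗
  BO → possible child types {O, B} ✓
  OO → possible child types {O} ✓

AO, BO, OO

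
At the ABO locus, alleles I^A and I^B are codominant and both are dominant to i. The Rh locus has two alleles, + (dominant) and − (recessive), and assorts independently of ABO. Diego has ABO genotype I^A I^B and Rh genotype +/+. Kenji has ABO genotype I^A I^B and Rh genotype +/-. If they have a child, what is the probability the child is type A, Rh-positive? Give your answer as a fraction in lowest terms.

1/4

ABO cross I^A I^B × I^A I^B → offspring phenotypes: 1/4 A, 1/4 B, 1/2 AB.
Rh cross +/+ × +/- → 1 Rh+.
Independent loci: P(type A, Rh-positive) = 1/4 × 1 = 1/4.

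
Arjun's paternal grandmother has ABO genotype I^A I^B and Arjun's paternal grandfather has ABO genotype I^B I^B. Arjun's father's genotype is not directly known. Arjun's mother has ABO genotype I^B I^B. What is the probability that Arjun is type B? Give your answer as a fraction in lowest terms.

Arjun's father's ABO genotype from I^A I^B × I^B I^B: 1/2 I^A I^B, 1/2 I^B I^B.
Crossing each possibility with the mother I^B I^B and summing P(type B): 1/2·1/2 + 1/2·1 = 3/4.

3/4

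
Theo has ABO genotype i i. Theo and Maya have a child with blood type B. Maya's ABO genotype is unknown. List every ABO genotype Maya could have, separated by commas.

For each candidate genotype of Maya, check whether crossing it with i i can produce every observed child phenotype.
  I^A I^A → possible child types {A} ✗
  I^A I^B → possible child types {A, B} ✓
  I^A i → possible child types {O, A} ✗
  I^B I^B → possible child types {B} ✓
  I^B i → possible child types {O, B} ✓
  i i → possible child types {O} ✗

I^A I^B, I^B I^B, I^B i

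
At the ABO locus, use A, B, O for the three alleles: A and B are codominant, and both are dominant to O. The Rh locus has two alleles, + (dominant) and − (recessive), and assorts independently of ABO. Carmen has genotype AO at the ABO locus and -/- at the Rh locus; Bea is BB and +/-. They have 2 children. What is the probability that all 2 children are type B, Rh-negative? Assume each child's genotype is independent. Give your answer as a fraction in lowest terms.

1/16

ABO cross AO × BB → 1/2 B, 1/2 AB.
Rh cross -/- × +/- → 1/2 Rh+, 1/2 Rh-; so P(type B, Rh-negative) = 1/2 × 1/2 = 1/4 per child.
All 2 independent: (1/4)^2 = 1/16.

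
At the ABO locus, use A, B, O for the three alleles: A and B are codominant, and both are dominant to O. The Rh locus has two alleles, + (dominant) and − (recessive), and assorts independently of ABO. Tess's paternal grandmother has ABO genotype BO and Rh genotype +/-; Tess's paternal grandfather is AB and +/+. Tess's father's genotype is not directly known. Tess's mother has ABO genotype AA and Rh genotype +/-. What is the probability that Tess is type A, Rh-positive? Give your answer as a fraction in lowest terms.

Tess's father's ABO genotype from BO × AB: 1/4 AB, 1/4 AO, 1/4 BB, 1/4 BO.
Crossing each possibility with the mother AA and summing P(type A): 1/4·1/2 + 1/4·1 + 1/4·0 + 1/4·1/2 = 1/2.
Similarly for Rh via the father's Rh distribution: P(Rh+) = 7/8.
Independent loci: 1/2 × 7/8 = 7/16.

7/16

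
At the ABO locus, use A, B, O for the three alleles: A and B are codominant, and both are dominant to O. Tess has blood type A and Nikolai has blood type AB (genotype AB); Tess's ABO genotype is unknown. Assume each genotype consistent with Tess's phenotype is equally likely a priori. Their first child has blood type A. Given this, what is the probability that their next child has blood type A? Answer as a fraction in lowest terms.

1/2

Possible genotypes: Tess ∈ {AA, AO}; Nikolai ∈ {AB}.
Weight each parental genotype pair by prior × P(type-A child):
  AA × AB: posterior weight 1/2; P(next child type A) = 1/2.
  AO × AB: posterior weight 1/2; P(next child type A) = 1/2.
Weighted sum = 1/2.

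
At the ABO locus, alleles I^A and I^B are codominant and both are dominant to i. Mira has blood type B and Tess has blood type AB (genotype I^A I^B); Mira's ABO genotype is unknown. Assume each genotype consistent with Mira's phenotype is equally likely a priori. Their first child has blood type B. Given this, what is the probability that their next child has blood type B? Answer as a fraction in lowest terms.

Possible genotypes: Mira ∈ {I^B I^B, I^B i}; Tess ∈ {I^A I^B}.
Weight each parental genotype pair by prior × P(type-B child):
  I^B I^B × I^A I^B: posterior weight 1/2; P(next child type B) = 1/2.
  I^B i × I^A I^B: posterior weight 1/2; P(next child type B) = 1/2.
Weighted sum = 1/2.

1/2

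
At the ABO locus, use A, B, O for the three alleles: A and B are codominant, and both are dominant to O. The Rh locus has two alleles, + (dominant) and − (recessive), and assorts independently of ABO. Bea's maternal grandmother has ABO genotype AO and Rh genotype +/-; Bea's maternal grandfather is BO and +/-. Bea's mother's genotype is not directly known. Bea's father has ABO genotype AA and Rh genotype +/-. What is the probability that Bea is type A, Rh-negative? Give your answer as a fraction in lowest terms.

Bea's mother's ABO genotype from AO × BO: 1/4 AB, 1/4 AO, 1/4 BO, 1/4 OO.
Crossing each possibility with the father AA and summing P(type A): 1/4·1/2 + 1/4·1 + 1/4·1/2 + 1/4·1 = 3/4.
Similarly for Rh via the mother's Rh distribution: P(Rh-) = 1/4.
Independent loci: 3/4 × 1/4 = 3/16.

3/16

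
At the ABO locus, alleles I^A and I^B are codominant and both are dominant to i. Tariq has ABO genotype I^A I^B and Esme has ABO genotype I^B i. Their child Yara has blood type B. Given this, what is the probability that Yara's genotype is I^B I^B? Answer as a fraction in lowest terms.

Cross I^A I^B × I^B i → 1/4 I^A I^B, 1/4 I^A i, 1/4 I^B I^B, 1/4 I^B i.
Type-B genotypes among offspring: I^B I^B (1/4), I^B i (1/4); total 1/2.
P(I^B I^B | type B) = (1/4) / (1/2) = 1/2.

1/2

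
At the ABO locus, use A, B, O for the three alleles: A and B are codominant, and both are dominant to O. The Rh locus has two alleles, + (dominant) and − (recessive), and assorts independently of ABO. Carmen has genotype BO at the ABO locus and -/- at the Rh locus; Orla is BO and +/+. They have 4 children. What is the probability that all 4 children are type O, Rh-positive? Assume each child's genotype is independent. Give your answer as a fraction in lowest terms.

ABO cross BO × BO → 1/4 O, 3/4 B.
Rh cross -/- × +/+ → 1 Rh+; so P(type O, Rh-positive) = 1/4 × 1 = 1/4 per child.
All 4 independent: (1/4)^4 = 1/256.

1/256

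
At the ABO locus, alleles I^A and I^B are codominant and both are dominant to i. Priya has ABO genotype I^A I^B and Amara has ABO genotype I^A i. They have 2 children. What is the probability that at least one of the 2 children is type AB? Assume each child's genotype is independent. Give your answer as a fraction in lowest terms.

7/16

ABO cross I^A I^B × I^A i → 1/2 A, 1/4 B, 1/4 AB.
So P(type AB) = 1/4 per child.
P(none) = (3/4)^2 = 9/16; P(at least one) = 1 − 9/16 = 7/16.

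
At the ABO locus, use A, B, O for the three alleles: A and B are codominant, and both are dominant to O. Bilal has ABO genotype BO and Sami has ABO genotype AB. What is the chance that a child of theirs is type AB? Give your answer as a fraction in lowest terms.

ABO cross BO × AB → offspring phenotypes: 1/4 A, 1/2 B, 1/4 AB.
So P(type AB) = 1/4.

1/4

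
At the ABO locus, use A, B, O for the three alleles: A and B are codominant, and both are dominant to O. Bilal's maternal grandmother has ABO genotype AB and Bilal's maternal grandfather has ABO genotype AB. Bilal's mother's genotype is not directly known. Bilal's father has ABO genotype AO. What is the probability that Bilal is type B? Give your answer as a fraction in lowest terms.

Bilal's mother's ABO genotype from AB × AB: 1/4 AA, 1/2 AB, 1/4 BB.
Crossing each possibility with the father AO and summing P(type B): 1/4·0 + 1/2·1/4 + 1/4·1/2 = 1/4.

1/4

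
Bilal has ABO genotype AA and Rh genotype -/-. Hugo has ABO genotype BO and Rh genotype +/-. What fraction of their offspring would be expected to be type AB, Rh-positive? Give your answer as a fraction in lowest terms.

ABO cross AA × BO → offspring phenotypes: 1/2 A, 1/2 AB.
Rh cross -/- × +/- → 1/2 Rh+, 1/2 Rh-.
Independent loci: P(type AB, Rh-positive) = 1/2 × 1/2 = 1/4.

1/4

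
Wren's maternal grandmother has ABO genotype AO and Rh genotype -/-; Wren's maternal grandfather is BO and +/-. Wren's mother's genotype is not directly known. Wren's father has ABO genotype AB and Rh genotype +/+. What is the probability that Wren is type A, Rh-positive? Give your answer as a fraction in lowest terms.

3/8

Wren's mother's ABO genotype from AO × BO: 1/4 AB, 1/4 AO, 1/4 BO, 1/4 OO.
Crossing each possibility with the father AB and summing P(type A): 1/4·1/4 + 1/4·1/2 + 1/4·1/4 + 1/4·1/2 = 3/8.
Similarly for Rh via the mother's Rh distribution: P(Rh+) = 1.
Independent loci: 3/8 × 1 = 3/8.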